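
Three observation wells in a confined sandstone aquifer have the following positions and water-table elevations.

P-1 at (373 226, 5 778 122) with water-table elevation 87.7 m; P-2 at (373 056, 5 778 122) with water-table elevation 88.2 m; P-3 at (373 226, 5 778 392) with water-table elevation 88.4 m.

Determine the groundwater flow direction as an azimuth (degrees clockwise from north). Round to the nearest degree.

∂h/∂x = (88.2 − 87.7) / (373056 − 373226) = -0.002941
∂h/∂y = (88.4 − 87.7) / (5778392 − 5778122) = +0.002593
Flow direction (−∇h) has components (+0.002941 E, -0.002593 N).
Azimuth = atan2(E, N) = atan2(+0.002941, -0.002593) = 131.4° ≈ 131°.

131°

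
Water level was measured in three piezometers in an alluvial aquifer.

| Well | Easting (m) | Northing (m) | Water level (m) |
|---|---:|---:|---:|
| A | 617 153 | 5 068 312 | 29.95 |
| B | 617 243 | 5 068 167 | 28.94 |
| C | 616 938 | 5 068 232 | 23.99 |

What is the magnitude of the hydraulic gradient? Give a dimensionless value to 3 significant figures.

Differences from A: to B (Δx, Δy, Δh) = (90, -145, -1.01); to C = (-215, -80, -5.96).
Determinant of the coordinate differences = 90·(-80) − (-215)·(-145) = -38375.
∂h/∂x = [(-1.01)·(-80) − (-5.96)·(-145)] / -38375 = +0.02041
∂h/∂y = [90·(-5.96) − (-215)·(-1.01)] / -38375 = +0.01964
|∇h| = √(0.02041² + 0.01964²) = 0.02832

0.0283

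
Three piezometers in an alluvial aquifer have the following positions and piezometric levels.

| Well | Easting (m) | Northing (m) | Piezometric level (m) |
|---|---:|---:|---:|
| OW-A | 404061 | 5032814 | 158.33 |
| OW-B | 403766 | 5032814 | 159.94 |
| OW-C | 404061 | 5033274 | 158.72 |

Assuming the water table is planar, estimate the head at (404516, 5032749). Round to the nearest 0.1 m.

155.8 m

∂h/∂x = (159.94 − 158.33) / (403766 − 404061) = -0.005458
∂h/∂y = (158.72 − 158.33) / (5033274 − 5032814) = +0.0008478
h(404516, 5032749) = 158.33 + (-0.005458)·(455) + (+0.0008478)·(-65) = 158.33 -2.483 -0.055 = 155.792 m.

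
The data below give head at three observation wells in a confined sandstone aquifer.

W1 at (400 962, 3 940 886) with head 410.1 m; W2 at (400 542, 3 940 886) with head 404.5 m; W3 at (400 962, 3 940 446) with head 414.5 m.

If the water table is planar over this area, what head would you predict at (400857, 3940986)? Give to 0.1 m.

∂h/∂x = (404.5 − 410.1) / (400542 − 400962) = +0.01333
∂h/∂y = (414.5 − 410.1) / (3940446 − 3940886) = -0.010000
h(400857, 3940986) = 410.1 + (+0.01333)·(-105) + (-0.010000)·(100) = 410.1 -1.400 -1.000 = 407.700 m.

407.7 m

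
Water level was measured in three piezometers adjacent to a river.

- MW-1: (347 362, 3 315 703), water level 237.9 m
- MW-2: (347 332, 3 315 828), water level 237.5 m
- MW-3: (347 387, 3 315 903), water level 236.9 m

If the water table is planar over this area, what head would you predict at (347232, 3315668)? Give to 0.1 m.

238.7 m

Differences from MW-1: to MW-2 (Δx, Δy, Δh) = (-30, 125, -0.4); to MW-3 = (25, 200, -1.0).
Determinant of the coordinate differences = (-30)·200 − 25·125 = -9125.
∂h/∂x = [(-0.4)·200 − (-1.0)·125] / -9125 = -0.004932
∂h/∂y = [(-30)·(-1.0) − 25·(-0.4)] / -9125 = -0.004384
h(347232, 3315668) = 237.9 + (-0.004932)·(-130) + (-0.004384)·(-35) = 237.9 +0.641 +0.153 = 238.695 m.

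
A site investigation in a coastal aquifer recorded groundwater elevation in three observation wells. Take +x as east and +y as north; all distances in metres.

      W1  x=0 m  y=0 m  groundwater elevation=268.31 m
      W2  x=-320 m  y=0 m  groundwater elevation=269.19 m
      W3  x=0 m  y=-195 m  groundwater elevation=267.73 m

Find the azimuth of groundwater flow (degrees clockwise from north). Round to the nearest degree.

∂h/∂x = (269.19 − 268.31) / (-320 − 0) = -0.002750
∂h/∂y = (267.73 − 268.31) / (-195 − 0) = +0.002974
Flow direction (−∇h) has components (+0.002750 E, -0.002974 N).
Azimuth = atan2(E, N) = atan2(+0.002750, -0.002974) = 137.2° ≈ 137°.

137°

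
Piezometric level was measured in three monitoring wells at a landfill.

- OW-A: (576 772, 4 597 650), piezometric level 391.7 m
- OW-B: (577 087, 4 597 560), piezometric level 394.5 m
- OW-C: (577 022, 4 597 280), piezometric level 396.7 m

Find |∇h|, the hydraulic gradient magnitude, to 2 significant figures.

0.011

With h = a·x + b·y + c and OW-A as origin, the differences give:
  315·a + (-90)·b = +2.8
  250·a + (-370)·b = +5.0
Eliminate b (×(-370) and ×(-90), subtract): -94050·a = -586.00 → a = ∂h/∂x = +0.006231
Back-substitute: b = ∂h/∂y = -0.009304.
|∇h| = √(0.006231² + -0.009304²) = 0.0112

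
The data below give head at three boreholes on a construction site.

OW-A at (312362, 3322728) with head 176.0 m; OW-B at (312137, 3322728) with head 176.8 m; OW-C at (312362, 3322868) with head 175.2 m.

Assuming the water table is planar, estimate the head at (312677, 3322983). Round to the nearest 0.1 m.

∂h/∂x = (176.8 − 176.0) / (312137 − 312362) = -0.003556
∂h/∂y = (175.2 − 176.0) / (3322868 − 3322728) = -0.005714
h(312677, 3322983) = 176.0 + (-0.003556)·(315) + (-0.005714)·(255) = 176.0 -1.120 -1.457 = 173.423 m.

173.4 m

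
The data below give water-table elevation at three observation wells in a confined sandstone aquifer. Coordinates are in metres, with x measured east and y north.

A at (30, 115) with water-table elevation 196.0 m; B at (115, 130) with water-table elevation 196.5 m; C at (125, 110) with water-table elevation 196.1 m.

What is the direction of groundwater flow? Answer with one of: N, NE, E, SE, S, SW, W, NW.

Taking A as reference: B−A = (85, 15, +0.5); C−A = (95, -5, +0.1).
Determinant of the coordinate differences = 85·(-5) − 95·15 = -1850.
∂h/∂x = [(+0.5)·(-5) − (+0.1)·15] / -1850 = +0.002162
∂h/∂y = [85·(+0.1) − 95·(+0.5)] / -1850 = +0.02108
Flow = −∇h = (-0.002162 east, -0.02108 north), which points south.

S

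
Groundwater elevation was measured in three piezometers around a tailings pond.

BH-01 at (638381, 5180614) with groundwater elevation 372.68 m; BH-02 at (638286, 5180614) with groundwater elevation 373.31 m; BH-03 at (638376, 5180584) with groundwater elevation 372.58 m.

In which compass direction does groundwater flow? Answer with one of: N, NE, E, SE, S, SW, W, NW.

SE

Taking BH-01 as reference: BH-02−BH-01 = (-95, 0, +0.63); BH-03−BH-01 = (-5, -30, -0.10).
Determinant of the coordinate differences = (-95)·(-30) − (-5)·0 = 2850.
∂h/∂x = [(+0.63)·(-30) − (-0.10)·0] / 2850 = -0.006632
∂h/∂y = [(-95)·(-0.10) − (-5)·(+0.63)] / 2850 = +0.004439
Flow = −∇h = (+0.006632 east, -0.004439 north), which points southeast.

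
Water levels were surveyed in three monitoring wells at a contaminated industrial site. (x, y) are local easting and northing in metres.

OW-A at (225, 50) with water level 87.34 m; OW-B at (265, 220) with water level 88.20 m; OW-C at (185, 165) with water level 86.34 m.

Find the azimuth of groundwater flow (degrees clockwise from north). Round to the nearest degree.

With h = a·x + b·y + c and OW-A as origin, the differences give:
  40·a + 170·b = +0.86
  (-40)·a + 115·b = -1.00
Eliminate b (×115 and ×170, subtract): 11400·a = 268.900 → a = ∂h/∂x = +0.02359
Back-substitute: b = ∂h/∂y = -0.0004912.
Flow direction (−∇h) has components (-0.02359 E, +0.0004912 N).
Azimuth = atan2(E, N) = atan2(-0.02359, +0.0004912) = 271.2° ≈ 271°.

271°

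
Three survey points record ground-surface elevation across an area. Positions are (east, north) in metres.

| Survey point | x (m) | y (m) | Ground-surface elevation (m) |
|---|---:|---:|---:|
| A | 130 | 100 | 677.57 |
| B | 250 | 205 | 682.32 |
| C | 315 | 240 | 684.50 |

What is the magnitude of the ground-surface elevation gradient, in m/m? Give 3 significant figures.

0.0299 m/m

Differences from A: to B (Δx, Δy, Δh) = (120, 105, +4.75); to C = (185, 140, +6.93).
Determinant of the coordinate differences = 120·140 − 185·105 = -2625.
∂z/∂x = [(+4.75)·140 − (+6.93)·105] / -2625 = +0.02387
∂z/∂y = [120·(+6.93) − 185·(+4.75)] / -2625 = +0.01796
|∇f| = √(0.02387² + 0.01796²) = 0.02987 m/m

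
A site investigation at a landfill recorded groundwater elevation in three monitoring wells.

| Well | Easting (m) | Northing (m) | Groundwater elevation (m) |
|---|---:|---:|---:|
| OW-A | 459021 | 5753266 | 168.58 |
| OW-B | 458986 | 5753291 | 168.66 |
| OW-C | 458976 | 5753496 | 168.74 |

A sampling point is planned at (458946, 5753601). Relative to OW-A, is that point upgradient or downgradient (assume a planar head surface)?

upgradient

Differences from OW-A: to OW-B (Δx, Δy, Δh) = (-35, 25, +0.08); to OW-C = (-45, 230, +0.16).
Determinant of the coordinate differences = (-35)·230 − (-45)·25 = -6925.
∂h/∂x = [(+0.08)·230 − (+0.16)·25] / -6925 = -0.002079
∂h/∂y = [(-35)·(+0.16) − (-45)·(+0.08)] / -6925 = +0.0002888
Head at (458946, 5753601) = 168.58 + (-0.002079)·(-75) + (+0.0002888)·(335) = 168.83 m.
That is higher than the 168.58 m at OW-A, so the point is upgradient.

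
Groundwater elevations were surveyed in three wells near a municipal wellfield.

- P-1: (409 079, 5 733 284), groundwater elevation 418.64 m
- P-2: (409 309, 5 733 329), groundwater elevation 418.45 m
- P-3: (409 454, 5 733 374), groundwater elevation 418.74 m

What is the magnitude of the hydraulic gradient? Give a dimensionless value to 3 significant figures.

With h = a·x + b·y + c and P-1 as origin, the differences give:
  230·a + 45·b = -0.19
  375·a + 90·b = +0.10
Eliminate b (×90 and ×45, subtract): 3825·a = -21.600 → a = ∂h/∂x = -0.005647
Back-substitute: b = ∂h/∂y = +0.02464.
|∇h| = √(-0.005647² + 0.02464²) = 0.02528

0.0253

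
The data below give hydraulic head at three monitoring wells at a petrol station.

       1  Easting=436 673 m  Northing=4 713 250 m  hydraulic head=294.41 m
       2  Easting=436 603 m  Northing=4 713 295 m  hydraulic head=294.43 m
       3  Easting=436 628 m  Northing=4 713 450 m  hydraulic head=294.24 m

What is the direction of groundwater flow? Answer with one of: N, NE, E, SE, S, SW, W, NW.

NE

With h = a·x + b·y + c and 1 as origin, the differences give:
  (-70)·a + 45·b = +0.02
  (-45)·a + 200·b = -0.17
Eliminate b (×200 and ×45, subtract): -11975·a = 11.650 → a = ∂h/∂x = -0.0009729
Back-substitute: b = ∂h/∂y = -0.001069.
Flow = −∇h = (+0.0009729 east, +0.001069 north), which points northeast.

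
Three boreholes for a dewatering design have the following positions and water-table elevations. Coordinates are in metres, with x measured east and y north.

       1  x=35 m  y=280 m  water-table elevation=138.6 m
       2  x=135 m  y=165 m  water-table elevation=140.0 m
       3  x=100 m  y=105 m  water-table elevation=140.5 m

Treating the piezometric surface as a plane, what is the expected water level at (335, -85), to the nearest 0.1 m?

Taking 1 as reference: 2−1 = (100, -115, +1.4); 3−1 = (65, -175, +1.9).
Determinant of the coordinate differences = 100·(-175) − 65·(-115) = -10025.
∂h/∂x = [(+1.4)·(-175) − (+1.9)·(-115)] / -10025 = +0.002643
∂h/∂y = [100·(+1.9) − 65·(+1.4)] / -10025 = -0.009875
h(335, -85) = 138.6 + (+0.002643)·(300) + (-0.009875)·(-365) = 138.6 +0.793 +3.604 = 142.998 m.

143.0 m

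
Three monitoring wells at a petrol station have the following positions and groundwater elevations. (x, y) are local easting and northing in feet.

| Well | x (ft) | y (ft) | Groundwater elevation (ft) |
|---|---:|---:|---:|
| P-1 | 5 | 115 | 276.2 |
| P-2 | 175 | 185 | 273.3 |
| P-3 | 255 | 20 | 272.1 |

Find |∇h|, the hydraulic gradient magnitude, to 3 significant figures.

Differences from P-1: to P-2 (Δx, Δy, Δh) = (170, 70, -2.9); to P-3 = (250, -95, -4.1).
Determinant of the coordinate differences = 170·(-95) − 250·70 = -33650.
∂h/∂x = [(-2.9)·(-95) − (-4.1)·70] / -33650 = -0.01672
∂h/∂y = [170·(-4.1) − 250·(-2.9)] / -33650 = -0.0008321
|∇h| = √(-0.01672² + -0.0008321²) = 0.01674

0.0167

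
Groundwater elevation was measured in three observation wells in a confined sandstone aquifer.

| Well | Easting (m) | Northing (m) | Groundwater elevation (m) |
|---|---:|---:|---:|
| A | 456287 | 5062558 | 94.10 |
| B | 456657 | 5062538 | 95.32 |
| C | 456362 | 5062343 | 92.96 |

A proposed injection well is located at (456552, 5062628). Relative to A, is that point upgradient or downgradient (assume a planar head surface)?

upgradient

Three-point gradient (reference A): Δ to B = (370, -20, +1.22), Δ to C = (75, -215, -1.14).
∂h/∂x = +0.003653, ∂h/∂y = +0.006577 (det = -78050).
Head at (456552, 5062628) = 94.10 + (+0.003653)·(265) + (+0.006577)·(70) = 95.53 m.
That is higher than the 94.10 m at A, so the point is upgradient.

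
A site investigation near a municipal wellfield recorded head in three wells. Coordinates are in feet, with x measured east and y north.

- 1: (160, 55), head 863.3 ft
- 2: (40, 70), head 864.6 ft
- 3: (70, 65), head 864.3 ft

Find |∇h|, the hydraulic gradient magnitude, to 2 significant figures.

0.024

Differences from 1: to 2 (Δx, Δy, Δh) = (-120, 15, +1.3); to 3 = (-90, 10, +1.0).
Determinant of the coordinate differences = (-120)·10 − (-90)·15 = 150.
∂h/∂x = [(+1.3)·10 − (+1.0)·15] / 150 = -0.01333
∂h/∂y = [(-120)·(+1.0) − (-90)·(+1.3)] / 150 = -0.02000
|∇h| = √(-0.01333² + -0.02000²) = 0.02404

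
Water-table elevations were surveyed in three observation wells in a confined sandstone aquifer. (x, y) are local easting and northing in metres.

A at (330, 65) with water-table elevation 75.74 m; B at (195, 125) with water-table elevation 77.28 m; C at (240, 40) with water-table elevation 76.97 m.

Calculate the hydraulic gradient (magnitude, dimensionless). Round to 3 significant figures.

With h = a·x + b·y + c and A as origin, the differences give:
  (-135)·a + 60·b = +1.54
  (-90)·a + (-25)·b = +1.23
Eliminate b (×(-25) and ×60, subtract): 8775·a = -112.300 → a = ∂h/∂x = -0.01280
Back-substitute: b = ∂h/∂y = -0.003128.
|∇h| = √(-0.01280² + -0.003128²) = 0.01318

0.0132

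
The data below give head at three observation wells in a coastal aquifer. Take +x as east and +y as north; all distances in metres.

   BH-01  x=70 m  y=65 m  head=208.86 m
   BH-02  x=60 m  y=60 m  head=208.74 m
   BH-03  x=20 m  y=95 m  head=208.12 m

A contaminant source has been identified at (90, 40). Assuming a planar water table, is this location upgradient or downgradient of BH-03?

upgradient

Taking BH-01 as reference: BH-02−BH-01 = (-10, -5, -0.12); BH-03−BH-01 = (-50, 30, -0.74).
Solve a·Δx + b·Δy = Δh: det = (-10)·30 − (-50)·(-5) = -550.
∂h/∂x = [(-0.12)·30 − (-0.74)·(-5)] / -550 = +0.01327
∂h/∂y = [(-10)·(-0.74) − (-50)·(-0.12)] / -550 = -0.002545
Head at (90, 40) = 208.86 + (+0.01327)·(20) + (-0.002545)·(-25) = 209.19 m.
That is higher than the 208.12 m at BH-03, so the point is upgradient.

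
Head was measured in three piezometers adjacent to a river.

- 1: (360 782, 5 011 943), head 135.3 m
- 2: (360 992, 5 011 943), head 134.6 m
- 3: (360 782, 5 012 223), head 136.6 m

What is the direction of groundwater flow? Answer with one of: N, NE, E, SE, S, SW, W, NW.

SE

∂h/∂x = (134.6 − 135.3) / (360992 − 360782) = -0.003333
∂h/∂y = (136.6 − 135.3) / (5012223 − 5011943) = +0.004643
Flow = −∇h = (+0.003333 east, -0.004643 north), which points southeast.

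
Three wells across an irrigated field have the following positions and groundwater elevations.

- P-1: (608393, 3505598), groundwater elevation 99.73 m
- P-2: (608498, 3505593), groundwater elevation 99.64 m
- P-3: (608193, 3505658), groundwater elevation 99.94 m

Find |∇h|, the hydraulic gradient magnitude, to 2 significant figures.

0.0011

With h = a·x + b·y + c and P-1 as origin, the differences give:
  105·a + (-5)·b = -0.09
  (-200)·a + 60·b = +0.21
Eliminate b (×60 and ×(-5), subtract): 5300·a = -4.350 → a = ∂h/∂x = -0.0008208
Back-substitute: b = ∂h/∂y = +0.0007642.
|∇h| = √(-0.0008208² + 0.0007642²) = 0.001121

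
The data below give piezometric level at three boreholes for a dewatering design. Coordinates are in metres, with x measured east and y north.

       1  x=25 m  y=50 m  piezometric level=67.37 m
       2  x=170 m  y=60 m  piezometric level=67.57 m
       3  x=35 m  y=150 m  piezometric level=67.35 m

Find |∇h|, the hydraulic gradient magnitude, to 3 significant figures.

0.00144

With h = a·x + b·y + c and 1 as origin, the differences give:
  145·a + 10·b = +0.20
  10·a + 100·b = -0.02
Eliminate b (×100 and ×10, subtract): 14400·a = 20.200 → a = ∂h/∂x = +0.001403
Back-substitute: b = ∂h/∂y = -0.0003403.
|∇h| = √(0.001403² + -0.0003403²) = 0.001444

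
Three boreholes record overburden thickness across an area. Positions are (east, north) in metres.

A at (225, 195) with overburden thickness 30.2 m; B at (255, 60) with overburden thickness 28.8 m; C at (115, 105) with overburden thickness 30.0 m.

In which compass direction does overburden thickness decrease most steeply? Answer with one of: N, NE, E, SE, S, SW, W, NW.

Differences from A: to B (Δx, Δy, Δh) = (30, -135, -1.4); to C = (-110, -90, -0.2).
Solve a·Δx + b·Δy = Δd: det = 30·(-90) − (-110)·(-135) = -17550.
∂d/∂x = [(-1.4)·(-90) − (-0.2)·(-135)] / -17550 = -0.005641
∂d/∂y = [30·(-0.2) − (-110)·(-1.4)] / -17550 = +0.009117
Steepest decrease is along −∇f = (+0.005641 E, -0.009117 N) → southeast.

SE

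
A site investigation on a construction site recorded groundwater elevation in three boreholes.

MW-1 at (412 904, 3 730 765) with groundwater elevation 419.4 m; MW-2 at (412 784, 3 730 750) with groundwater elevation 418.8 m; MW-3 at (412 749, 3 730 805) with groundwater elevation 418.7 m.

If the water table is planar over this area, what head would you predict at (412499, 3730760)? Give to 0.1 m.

Taking MW-1 as reference: MW-2−MW-1 = (-120, -15, -0.6); MW-3−MW-1 = (-155, 40, -0.7).
Determinant of the coordinate differences = (-120)·40 − (-155)·(-15) = -7125.
∂h/∂x = [(-0.6)·40 − (-0.7)·(-15)] / -7125 = +0.004842
∂h/∂y = [(-120)·(-0.7) − (-155)·(-0.6)] / -7125 = +0.001263
h(412499, 3730760) = 419.4 + (+0.004842)·(-405) + (+0.001263)·(-5) = 419.4 -1.961 -0.006 = 417.433 m.

417.4 m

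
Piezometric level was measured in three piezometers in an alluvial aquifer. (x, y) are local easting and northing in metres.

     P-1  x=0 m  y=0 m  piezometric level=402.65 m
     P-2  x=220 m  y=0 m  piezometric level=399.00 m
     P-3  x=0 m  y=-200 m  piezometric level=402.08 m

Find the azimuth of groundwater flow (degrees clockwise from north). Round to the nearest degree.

∂h/∂x = (399.00 − 402.65) / (220 − 0) = -0.01659
∂h/∂y = (402.08 − 402.65) / (-200 − 0) = +0.002850
Flow direction (−∇h) has components (+0.01659 E, -0.002850 N).
Azimuth = atan2(E, N) = atan2(+0.01659, -0.002850) = 99.7° ≈ 100°.

100°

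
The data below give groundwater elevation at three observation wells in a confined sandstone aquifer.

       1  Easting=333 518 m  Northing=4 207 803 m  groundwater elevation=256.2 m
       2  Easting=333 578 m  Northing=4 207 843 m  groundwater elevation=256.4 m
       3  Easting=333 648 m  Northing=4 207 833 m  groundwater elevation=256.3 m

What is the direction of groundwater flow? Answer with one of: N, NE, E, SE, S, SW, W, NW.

Differences from 1: to 2 (Δx, Δy, Δh) = (60, 40, +0.2); to 3 = (130, 30, +0.1).
Determinant of the coordinate differences = 60·30 − 130·40 = -3400.
∂h/∂x = [(+0.2)·30 − (+0.1)·40] / -3400 = -0.0005882
∂h/∂y = [60·(+0.1) − 130·(+0.2)] / -3400 = +0.005882
Flow = −∇h = (+0.0005882 east, -0.005882 north), which points south.

S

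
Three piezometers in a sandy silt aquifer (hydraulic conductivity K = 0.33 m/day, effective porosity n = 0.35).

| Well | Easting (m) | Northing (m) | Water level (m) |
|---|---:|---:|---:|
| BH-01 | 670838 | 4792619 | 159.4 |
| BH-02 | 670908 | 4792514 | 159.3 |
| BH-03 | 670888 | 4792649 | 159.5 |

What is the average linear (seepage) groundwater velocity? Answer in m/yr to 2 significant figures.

0.66 m/yr

With h = a·x + b·y + c and BH-01 as origin, the differences give:
  70·a + (-105)·b = -0.1
  50·a + 30·b = +0.1
Eliminate b (×30 and ×(-105), subtract): 7350·a = 7.50 → a = ∂h/∂x = +0.001020
Back-substitute: b = ∂h/∂y = +0.001633.
|∇h| = √(0.001020² + 0.001633²) = 0.001925
Seepage velocity v = K·i/n = 0.33 × 0.001925 / 0.35 = 0.001815 m/day = 0.6629 m/yr.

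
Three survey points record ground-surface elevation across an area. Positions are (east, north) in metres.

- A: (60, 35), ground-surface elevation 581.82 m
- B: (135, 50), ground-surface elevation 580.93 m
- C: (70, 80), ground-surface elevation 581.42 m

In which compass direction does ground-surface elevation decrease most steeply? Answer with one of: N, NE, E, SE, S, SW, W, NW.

NE

Differences from A: to B (Δx, Δy, Δh) = (75, 15, -0.89); to C = (10, 45, -0.40).
Determinant of the coordinate differences = 75·45 − 10·15 = 3225.
∂z/∂x = [(-0.89)·45 − (-0.40)·15] / 3225 = -0.01056
∂z/∂y = [75·(-0.40) − 10·(-0.89)] / 3225 = -0.006543
Steepest decrease is along −∇f = (+0.01056 E, +0.006543 N) → northeast.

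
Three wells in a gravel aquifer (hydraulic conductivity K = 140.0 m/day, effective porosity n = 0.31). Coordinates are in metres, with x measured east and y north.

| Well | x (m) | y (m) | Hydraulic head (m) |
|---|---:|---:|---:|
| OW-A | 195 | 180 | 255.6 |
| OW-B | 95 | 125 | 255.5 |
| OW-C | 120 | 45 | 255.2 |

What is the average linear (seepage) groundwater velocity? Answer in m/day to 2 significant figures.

Taking OW-A as reference: OW-B−OW-A = (-100, -55, -0.1); OW-C−OW-A = (-75, -135, -0.4).
Solve a·Δx + b·Δy = Δh: det = (-100)·(-135) − (-75)·(-55) = 9375.
∂h/∂x = [(-0.1)·(-135) − (-0.4)·(-55)] / 9375 = -0.0009067
∂h/∂y = [(-100)·(-0.4) − (-75)·(-0.1)] / 9375 = +0.003467
|∇h| = √(-0.0009067² + 0.003467²) = 0.003584
Seepage velocity v = K·i/n = 140.0 × 0.003584 / 0.31 = 1.619 m/day.

1.6 m/day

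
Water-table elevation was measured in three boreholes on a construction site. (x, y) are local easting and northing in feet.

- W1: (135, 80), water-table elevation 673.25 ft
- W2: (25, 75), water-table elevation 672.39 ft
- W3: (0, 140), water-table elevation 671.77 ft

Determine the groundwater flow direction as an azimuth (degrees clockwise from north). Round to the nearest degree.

308°

Differences from W1: to W2 (Δx, Δy, Δh) = (-110, -5, -0.86); to W3 = (-135, 60, -1.48).
Solve a·Δx + b·Δy = Δh: det = (-110)·60 − (-135)·(-5) = -7275.
∂h/∂x = [(-0.86)·60 − (-1.48)·(-5)] / -7275 = +0.008110
∂h/∂y = [(-110)·(-1.48) − (-135)·(-0.86)] / -7275 = -0.006419
Flow direction (−∇h) has components (-0.008110 E, +0.006419 N).
Azimuth = atan2(E, N) = atan2(-0.008110, +0.006419) = 308.4° ≈ 308°.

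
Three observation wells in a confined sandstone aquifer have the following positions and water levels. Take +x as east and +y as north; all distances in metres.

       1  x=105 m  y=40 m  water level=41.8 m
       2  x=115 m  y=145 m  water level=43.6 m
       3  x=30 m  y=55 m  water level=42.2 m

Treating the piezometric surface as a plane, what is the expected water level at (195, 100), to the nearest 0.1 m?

42.7 m

Differences from 1: to 2 (Δx, Δy, Δh) = (10, 105, +1.8); to 3 = (-75, 15, +0.4).
Solve a·Δx + b·Δy = Δh: det = 10·15 − (-75)·105 = 8025.
∂h/∂x = [(+1.8)·15 − (+0.4)·105] / 8025 = -0.001869
∂h/∂y = [10·(+0.4) − (-75)·(+1.8)] / 8025 = +0.01732
h(195, 100) = 41.8 + (-0.001869)·(90) + (+0.01732)·(60) = 41.8 -0.168 +1.039 = 42.671 m.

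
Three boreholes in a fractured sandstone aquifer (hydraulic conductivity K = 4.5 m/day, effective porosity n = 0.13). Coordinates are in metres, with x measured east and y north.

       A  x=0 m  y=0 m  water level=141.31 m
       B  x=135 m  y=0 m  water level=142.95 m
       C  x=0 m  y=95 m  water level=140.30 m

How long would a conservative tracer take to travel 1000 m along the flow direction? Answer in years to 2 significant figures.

∂h/∂x = (142.95 − 141.31) / (135 − 0) = +0.01215
∂h/∂y = (140.30 − 141.31) / (95 − 0) = -0.01063
|∇h| = √(0.01215² + -0.01063²) = 0.01614
Seepage velocity v = K·i/n = 4.5 × 0.01614 / 0.13 = 0.5587 m/day.
t = 1000 / 0.5587 = 1790 days = 4.9 years.

4.9 years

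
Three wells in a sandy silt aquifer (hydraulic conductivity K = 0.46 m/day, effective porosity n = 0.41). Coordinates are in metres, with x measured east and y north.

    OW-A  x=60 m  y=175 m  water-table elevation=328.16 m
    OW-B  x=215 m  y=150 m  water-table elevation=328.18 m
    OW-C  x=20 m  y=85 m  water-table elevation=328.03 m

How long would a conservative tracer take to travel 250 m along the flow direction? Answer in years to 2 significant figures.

460 years

Taking OW-A as reference: OW-B−OW-A = (155, -25, +0.02); OW-C−OW-A = (-40, -90, -0.13).
Determinant of the coordinate differences = 155·(-90) − (-40)·(-25) = -14950.
∂h/∂x = [(+0.02)·(-90) − (-0.13)·(-25)] / -14950 = +0.0003378
∂h/∂y = [155·(-0.13) − (-40)·(+0.02)] / -14950 = +0.001294
|∇h| = √(0.0003378² + 0.001294²) = 0.001337
Seepage velocity v = K·i/n = 0.46 × 0.001337 / 0.41 = 0.0015 m/day.
t = 250 / 0.0015 = 1.667e+05 days = 456 years.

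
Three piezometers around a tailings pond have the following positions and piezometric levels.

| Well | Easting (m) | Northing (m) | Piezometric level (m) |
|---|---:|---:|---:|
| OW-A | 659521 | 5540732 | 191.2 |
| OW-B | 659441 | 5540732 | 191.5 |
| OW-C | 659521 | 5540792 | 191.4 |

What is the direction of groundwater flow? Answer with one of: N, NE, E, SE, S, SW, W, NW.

∂h/∂x = (191.5 − 191.2) / (659441 − 659521) = -0.003750
∂h/∂y = (191.4 − 191.2) / (5540792 − 5540732) = +0.003333
Flow = −∇h = (+0.003750 east, -0.003333 north), which points southeast.

SE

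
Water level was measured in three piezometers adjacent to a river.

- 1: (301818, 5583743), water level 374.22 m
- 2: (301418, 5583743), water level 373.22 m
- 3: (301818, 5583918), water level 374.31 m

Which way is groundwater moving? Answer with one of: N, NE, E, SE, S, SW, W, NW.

∂h/∂x = (373.22 − 374.22) / (301418 − 301818) = +0.002500
∂h/∂y = (374.31 − 374.22) / (5583918 − 5583743) = +0.0005143
Flow = −∇h = (-0.002500 east, -0.0005143 north), which points west.

W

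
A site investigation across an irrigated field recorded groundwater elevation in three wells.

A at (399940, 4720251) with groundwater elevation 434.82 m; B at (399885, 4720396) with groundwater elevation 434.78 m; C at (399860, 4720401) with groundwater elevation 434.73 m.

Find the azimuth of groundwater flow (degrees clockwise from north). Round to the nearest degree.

Three-point gradient (reference A): Δ to B = (-55, 145, -0.04), Δ to C = (-80, 150, -0.09).
∂h/∂x = +0.002104, ∂h/∂y = +0.0005224 (det = 3350).
Flow direction (−∇h) has components (-0.002104 E, -0.0005224 N).
Azimuth = atan2(E, N) = atan2(-0.002104, -0.0005224) = 256.1° ≈ 256°.

256°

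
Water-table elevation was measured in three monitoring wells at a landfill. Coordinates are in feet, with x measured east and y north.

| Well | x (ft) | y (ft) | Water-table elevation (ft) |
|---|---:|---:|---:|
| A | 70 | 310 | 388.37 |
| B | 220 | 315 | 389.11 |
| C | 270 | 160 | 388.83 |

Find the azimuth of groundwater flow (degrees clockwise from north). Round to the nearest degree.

Three-point gradient (reference A): Δ to B = (150, 5, +0.74), Δ to C = (200, -150, +0.46).
∂h/∂x = +0.004821, ∂h/∂y = +0.003362 (det = -23500).
Flow direction (−∇h) has components (-0.004821 E, -0.003362 N).
Azimuth = atan2(E, N) = atan2(-0.004821, -0.003362) = 235.1° ≈ 235°.

235°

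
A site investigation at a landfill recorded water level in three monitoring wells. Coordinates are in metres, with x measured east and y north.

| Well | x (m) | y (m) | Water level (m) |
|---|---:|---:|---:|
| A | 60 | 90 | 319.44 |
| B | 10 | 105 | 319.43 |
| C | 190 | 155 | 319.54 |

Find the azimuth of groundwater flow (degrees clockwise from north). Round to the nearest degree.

210°

Taking A as reference: B−A = (-50, 15, -0.01); C−A = (130, 65, +0.10).
Solve a·Δx + b·Δy = Δh: det = (-50)·65 − 130·15 = -5200.
∂h/∂x = [(-0.01)·65 − (+0.10)·15] / -5200 = +0.0004135
∂h/∂y = [(-50)·(+0.10) − 130·(-0.01)] / -5200 = +0.0007115
Flow direction (−∇h) has components (-0.0004135 E, -0.0007115 N).
Azimuth = atan2(E, N) = atan2(-0.0004135, -0.0007115) = 210.2° ≈ 210°.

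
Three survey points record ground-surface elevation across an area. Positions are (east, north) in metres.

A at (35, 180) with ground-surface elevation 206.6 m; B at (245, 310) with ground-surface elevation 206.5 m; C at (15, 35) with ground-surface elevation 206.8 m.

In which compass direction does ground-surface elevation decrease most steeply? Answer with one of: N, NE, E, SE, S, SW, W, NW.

N

Differences from A: to B (Δx, Δy, Δh) = (210, 130, -0.1); to C = (-20, -145, +0.2).
Determinant of the coordinate differences = 210·(-145) − (-20)·130 = -27850.
∂z/∂x = [(-0.1)·(-145) − (+0.2)·130] / -27850 = +0.0004129
∂z/∂y = [210·(+0.2) − (-20)·(-0.1)] / -27850 = -0.001436
Steepest decrease is along −∇f = (-0.0004129 E, +0.001436 N) → north.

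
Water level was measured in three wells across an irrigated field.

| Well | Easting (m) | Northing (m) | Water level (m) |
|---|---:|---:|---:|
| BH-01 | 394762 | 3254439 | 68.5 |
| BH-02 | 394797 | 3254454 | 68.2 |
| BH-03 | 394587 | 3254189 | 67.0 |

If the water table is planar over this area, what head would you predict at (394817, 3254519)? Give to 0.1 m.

69.0 m

With h = a·x + b·y + c and BH-01 as origin, the differences give:
  35·a + 15·b = -0.3
  (-175)·a + (-250)·b = -1.5
Eliminate b (×(-250) and ×15, subtract): -6125·a = 97.50 → a = ∂h/∂x = -0.01592
Back-substitute: b = ∂h/∂y = +0.01714.
h(394817, 3254519) = 68.5 + (-0.01592)·(55) + (+0.01714)·(80) = 68.5 -0.876 +1.371 = 68.996 m.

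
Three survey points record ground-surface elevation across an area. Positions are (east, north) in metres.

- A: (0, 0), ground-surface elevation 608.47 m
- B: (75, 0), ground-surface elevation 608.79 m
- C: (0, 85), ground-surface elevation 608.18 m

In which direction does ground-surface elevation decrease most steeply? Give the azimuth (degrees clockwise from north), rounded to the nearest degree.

309°

∂z/∂x = (608.79 − 608.47) / (75 − 0) = +0.004267
∂z/∂y = (608.18 − 608.47) / (85 − 0) = -0.003412
Steepest decrease is along −∇f: components (-0.004267 E, +0.003412 N).
Azimuth = atan2(-0.004267, +0.003412) = 308.6° ≈ 309°.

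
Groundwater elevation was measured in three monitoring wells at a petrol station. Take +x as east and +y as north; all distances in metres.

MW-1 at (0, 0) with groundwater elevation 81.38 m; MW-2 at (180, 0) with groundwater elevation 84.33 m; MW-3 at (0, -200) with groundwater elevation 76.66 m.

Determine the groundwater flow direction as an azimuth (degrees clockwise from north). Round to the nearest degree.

∂h/∂x = (84.33 − 81.38) / (180 − 0) = +0.01639
∂h/∂y = (76.66 − 81.38) / (-200 − 0) = +0.02360
Flow direction (−∇h) has components (-0.01639 E, -0.02360 N).
Azimuth = atan2(E, N) = atan2(-0.01639, -0.02360) = 214.8° ≈ 215°.

215°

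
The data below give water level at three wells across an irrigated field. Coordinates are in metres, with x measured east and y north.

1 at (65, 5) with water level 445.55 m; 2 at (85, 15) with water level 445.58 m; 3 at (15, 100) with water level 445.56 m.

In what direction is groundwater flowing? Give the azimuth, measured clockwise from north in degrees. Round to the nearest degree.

Taking 1 as reference: 2−1 = (20, 10, +0.03); 3−1 = (-50, 95, +0.01).
Solve a·Δx + b·Δy = Δh: det = 20·95 − (-50)·10 = 2400.
∂h/∂x = [(+0.03)·95 − (+0.01)·10] / 2400 = +0.001146
∂h/∂y = [20·(+0.01) − (-50)·(+0.03)] / 2400 = +0.0007083
Flow direction (−∇h) has components (-0.001146 E, -0.0007083 N).
Azimuth = atan2(E, N) = atan2(-0.001146, -0.0007083) = 238.3° ≈ 238°.

238°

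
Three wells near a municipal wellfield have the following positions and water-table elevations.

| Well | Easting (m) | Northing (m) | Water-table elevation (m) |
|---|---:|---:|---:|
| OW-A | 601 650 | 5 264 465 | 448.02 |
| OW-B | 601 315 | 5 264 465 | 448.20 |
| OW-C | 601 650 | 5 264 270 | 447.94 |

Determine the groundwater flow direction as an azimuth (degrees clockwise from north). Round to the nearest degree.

∂h/∂x = (448.20 − 448.02) / (601315 − 601650) = -0.0005373
∂h/∂y = (447.94 − 448.02) / (5264270 − 5264465) = +0.0004103
Flow direction (−∇h) has components (+0.0005373 E, -0.0004103 N).
Azimuth = atan2(E, N) = atan2(+0.0005373, -0.0004103) = 127.4° ≈ 127°.

127°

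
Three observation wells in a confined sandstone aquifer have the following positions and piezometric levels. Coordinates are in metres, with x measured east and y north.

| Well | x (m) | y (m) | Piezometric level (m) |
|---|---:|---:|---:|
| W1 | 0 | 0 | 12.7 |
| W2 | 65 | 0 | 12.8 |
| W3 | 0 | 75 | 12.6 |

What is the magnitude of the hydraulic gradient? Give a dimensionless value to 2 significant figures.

0.0020

∂h/∂x = (12.8 − 12.7) / (65 − 0) = +0.001538
∂h/∂y = (12.6 − 12.7) / (75 − 0) = -0.001333
|∇h| = √(0.001538² + -0.001333²) = 0.002035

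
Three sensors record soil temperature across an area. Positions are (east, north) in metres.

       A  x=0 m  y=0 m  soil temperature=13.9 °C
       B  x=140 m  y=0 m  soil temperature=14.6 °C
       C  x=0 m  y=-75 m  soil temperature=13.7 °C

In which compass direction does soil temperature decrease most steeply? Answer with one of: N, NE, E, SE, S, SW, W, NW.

∂T/∂x = (14.6 − 13.9) / (140 − 0) = +0.005000
∂T/∂y = (13.7 − 13.9) / (-75 − 0) = +0.002667
Steepest decrease is along −∇f = (-0.005000 E, -0.002667 N) → southwest.

SW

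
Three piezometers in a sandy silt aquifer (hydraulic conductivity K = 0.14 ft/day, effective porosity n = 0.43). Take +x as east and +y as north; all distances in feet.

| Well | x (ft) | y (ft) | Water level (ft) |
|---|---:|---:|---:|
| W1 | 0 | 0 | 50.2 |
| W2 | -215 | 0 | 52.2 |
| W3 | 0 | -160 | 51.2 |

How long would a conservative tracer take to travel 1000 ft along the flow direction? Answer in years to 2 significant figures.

750 years

∂h/∂x = (52.2 − 50.2) / (-215 − 0) = -0.009302
∂h/∂y = (51.2 − 50.2) / (-160 − 0) = -0.006250
|∇h| = √(-0.009302² + -0.006250²) = 0.01121
Seepage velocity v = K·i/n = 0.14 × 0.01121 / 0.43 = 0.00365 ft/day.
t = 1000 / 0.00365 = 2.74e+05 days = 750 years.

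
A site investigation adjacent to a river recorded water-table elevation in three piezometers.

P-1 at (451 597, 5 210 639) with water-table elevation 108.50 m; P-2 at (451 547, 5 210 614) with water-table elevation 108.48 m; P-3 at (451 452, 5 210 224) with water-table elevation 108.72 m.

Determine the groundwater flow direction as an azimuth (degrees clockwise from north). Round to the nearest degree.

Taking P-1 as reference: P-2−P-1 = (-50, -25, -0.02); P-3−P-1 = (-145, -415, +0.22).
Solve a·Δx + b·Δy = Δh: det = (-50)·(-415) − (-145)·(-25) = 17125.
∂h/∂x = [(-0.02)·(-415) − (+0.22)·(-25)] / 17125 = +0.0008058
∂h/∂y = [(-50)·(+0.22) − (-145)·(-0.02)] / 17125 = -0.0008117
Flow direction (−∇h) has components (-0.0008058 E, +0.0008117 N).
Azimuth = atan2(E, N) = atan2(-0.0008058, +0.0008117) = 315.2° ≈ 315°.

315°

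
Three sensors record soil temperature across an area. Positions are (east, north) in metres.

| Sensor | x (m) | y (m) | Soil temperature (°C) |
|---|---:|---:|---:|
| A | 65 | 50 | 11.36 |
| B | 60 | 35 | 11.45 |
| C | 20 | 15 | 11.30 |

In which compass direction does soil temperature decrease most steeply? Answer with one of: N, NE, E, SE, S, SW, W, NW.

Taking A as reference: B−A = (-5, -15, +0.09); C−A = (-45, -35, -0.06).
Solve a·Δx + b·Δy = ΔT: det = (-5)·(-35) − (-45)·(-15) = -500.
∂T/∂x = [(+0.09)·(-35) − (-0.06)·(-15)] / -500 = +0.008100
∂T/∂y = [(-5)·(-0.06) − (-45)·(+0.09)] / -500 = -0.008700
Steepest decrease is along −∇f = (-0.008100 E, +0.008700 N) → northwest.

NW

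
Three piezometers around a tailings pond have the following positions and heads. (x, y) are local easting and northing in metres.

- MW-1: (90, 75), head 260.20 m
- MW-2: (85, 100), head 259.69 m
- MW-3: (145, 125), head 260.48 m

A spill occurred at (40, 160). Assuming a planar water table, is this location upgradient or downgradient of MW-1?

Differences from MW-1: to MW-2 (Δx, Δy, Δh) = (-5, 25, -0.51); to MW-3 = (55, 50, +0.28).
Determinant of the coordinate differences = (-5)·50 − 55·25 = -1625.
∂h/∂x = [(-0.51)·50 − (+0.28)·25] / -1625 = +0.02000
∂h/∂y = [(-5)·(+0.28) − 55·(-0.51)] / -1625 = -0.01640
Head at (40, 160) = 260.20 + (+0.02000)·(-50) + (-0.01640)·(85) = 257.81 m.
That is lower than the 260.20 m at MW-1, so the point is downgradient.

downgradient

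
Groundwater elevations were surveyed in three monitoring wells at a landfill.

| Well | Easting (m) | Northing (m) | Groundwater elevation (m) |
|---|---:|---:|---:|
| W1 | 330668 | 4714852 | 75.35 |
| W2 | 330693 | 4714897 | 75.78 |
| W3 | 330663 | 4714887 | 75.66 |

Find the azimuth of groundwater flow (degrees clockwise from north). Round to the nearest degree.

Differences from W1: to W2 (Δx, Δy, Δh) = (25, 45, +0.43); to W3 = (-5, 35, +0.31).
Solve a·Δx + b·Δy = Δh: det = 25·35 − (-5)·45 = 1100.
∂h/∂x = [(+0.43)·35 − (+0.31)·45] / 1100 = +0.001000
∂h/∂y = [25·(+0.31) − (-5)·(+0.43)] / 1100 = +0.009000
Flow direction (−∇h) has components (-0.001000 E, -0.009000 N).
Azimuth = atan2(E, N) = atan2(-0.001000, -0.009000) = 186.3° ≈ 186°.

186°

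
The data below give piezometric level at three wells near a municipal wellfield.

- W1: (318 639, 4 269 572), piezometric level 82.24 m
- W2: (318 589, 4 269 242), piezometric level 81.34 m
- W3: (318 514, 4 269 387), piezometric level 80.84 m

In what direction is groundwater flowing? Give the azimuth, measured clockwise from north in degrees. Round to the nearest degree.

With h = a·x + b·y + c and W1 as origin, the differences give:
  (-50)·a + (-330)·b = -0.90
  (-125)·a + (-185)·b = -1.40
Eliminate b (×(-185) and ×(-330), subtract): -32000·a = -295.500 → a = ∂h/∂x = +0.009234
Back-substitute: b = ∂h/∂y = +0.001328.
Flow direction (−∇h) has components (-0.009234 E, -0.001328 N).
Azimuth = atan2(E, N) = atan2(-0.009234, -0.001328) = 261.8° ≈ 262°.

262°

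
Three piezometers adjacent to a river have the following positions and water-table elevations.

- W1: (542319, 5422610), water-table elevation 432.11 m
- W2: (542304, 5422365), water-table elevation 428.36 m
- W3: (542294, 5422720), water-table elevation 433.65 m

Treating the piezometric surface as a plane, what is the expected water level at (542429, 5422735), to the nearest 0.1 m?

Three-point gradient (reference W1): Δ to W2 = (-15, -245, -3.75), Δ to W3 = (-25, 110, +1.54).
∂h/∂x = +0.004527, ∂h/∂y = +0.01503 (det = -7775).
h(542429, 5422735) = 432.11 + (+0.004527)·(110) + (+0.01503)·(125) = 432.11 +0.498 +1.879 = 434.487 m.

434.5 m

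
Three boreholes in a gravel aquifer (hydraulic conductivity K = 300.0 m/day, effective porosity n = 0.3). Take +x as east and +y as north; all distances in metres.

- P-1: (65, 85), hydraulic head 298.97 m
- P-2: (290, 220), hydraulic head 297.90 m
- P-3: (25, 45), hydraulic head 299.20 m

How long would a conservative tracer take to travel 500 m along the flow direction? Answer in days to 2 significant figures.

120 days

Three-point gradient (reference P-1): Δ to P-2 = (225, 135, -1.07), Δ to P-3 = (-40, -40, +0.23).
∂h/∂x = -0.003264, ∂h/∂y = -0.002486 (det = -3600).
|∇h| = √(-0.003264² + -0.002486²) = 0.004103
Seepage velocity v = K·i/n = 300.0 × 0.004103 / 0.3 = 4.103 m/day.
t = 500 / 4.103 = 121.9 days.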